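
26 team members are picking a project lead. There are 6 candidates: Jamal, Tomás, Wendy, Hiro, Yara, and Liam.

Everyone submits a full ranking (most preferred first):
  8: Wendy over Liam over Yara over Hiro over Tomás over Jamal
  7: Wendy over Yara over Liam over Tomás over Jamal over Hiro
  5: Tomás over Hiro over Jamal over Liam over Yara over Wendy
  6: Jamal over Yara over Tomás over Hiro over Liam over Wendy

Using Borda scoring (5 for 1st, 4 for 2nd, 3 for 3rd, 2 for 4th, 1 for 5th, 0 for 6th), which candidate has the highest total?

Jamal: 8×0 + 7×1 + 5×3 + 6×5 = 52
Tomás: 8×1 + 7×2 + 5×5 + 6×3 = 65
Wendy: 8×5 + 7×5 + 5×0 + 6×0 = 75
Hiro: 8×2 + 7×0 + 5×4 + 6×2 = 48
Yara: 8×3 + 7×4 + 5×1 + 6×4 = 81
Liam: 8×4 + 7×3 + 5×2 + 6×1 = 69

Yara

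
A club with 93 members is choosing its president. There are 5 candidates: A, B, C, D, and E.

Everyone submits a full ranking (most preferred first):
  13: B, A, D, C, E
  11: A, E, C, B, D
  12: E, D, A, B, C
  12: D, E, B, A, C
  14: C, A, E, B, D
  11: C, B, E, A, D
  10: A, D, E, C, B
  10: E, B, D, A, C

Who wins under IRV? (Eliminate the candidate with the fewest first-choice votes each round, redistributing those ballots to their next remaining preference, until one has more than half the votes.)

Round 1: A 21, B 13, C 25, D 12, E 22. D eliminated.
Round 2: A 21, B 13, C 25, E 34. B eliminated.
Round 3: A 34, C 25, E 34. C eliminated.
Round 4: A 48, E 45. A has a majority (≥47).

A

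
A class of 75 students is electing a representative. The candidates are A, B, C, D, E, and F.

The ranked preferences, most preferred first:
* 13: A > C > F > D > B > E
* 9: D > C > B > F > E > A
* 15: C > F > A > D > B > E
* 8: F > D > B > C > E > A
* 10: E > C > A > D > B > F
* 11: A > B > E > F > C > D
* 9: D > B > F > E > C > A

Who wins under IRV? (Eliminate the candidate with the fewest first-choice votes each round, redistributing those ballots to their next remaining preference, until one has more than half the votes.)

Round 1: A 24, B 0, C 15, D 18, E 10, F 8. B eliminated.
Round 2: A 24, C 15, D 18, E 10, F 8. F eliminated.
Round 3: A 24, C 15, D 26, E 10. E eliminated.
Round 4: A 24, C 25, D 26. A eliminated.
Round 5: C 49, D 26. C has a majority (≥38).

C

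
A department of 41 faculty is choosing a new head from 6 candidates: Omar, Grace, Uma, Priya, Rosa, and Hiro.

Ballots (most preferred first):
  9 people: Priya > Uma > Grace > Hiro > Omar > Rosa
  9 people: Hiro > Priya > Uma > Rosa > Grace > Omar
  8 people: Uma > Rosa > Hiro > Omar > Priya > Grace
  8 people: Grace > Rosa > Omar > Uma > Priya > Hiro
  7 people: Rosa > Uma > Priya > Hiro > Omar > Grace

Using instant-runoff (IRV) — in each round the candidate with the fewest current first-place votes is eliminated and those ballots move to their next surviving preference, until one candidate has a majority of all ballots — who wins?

Uma

Round 1: Omar 0, Grace 8, Uma 8, Priya 9, Rosa 7, Hiro 9. Omar eliminated.
Round 2: Grace 8, Uma 8, Priya 9, Rosa 7, Hiro 9. Rosa eliminated.
Round 3: Grace 8, Uma 15, Priya 9, Hiro 9. Grace eliminated.
Round 4: Uma 23, Priya 9, Hiro 9. Uma has a majority (≥21).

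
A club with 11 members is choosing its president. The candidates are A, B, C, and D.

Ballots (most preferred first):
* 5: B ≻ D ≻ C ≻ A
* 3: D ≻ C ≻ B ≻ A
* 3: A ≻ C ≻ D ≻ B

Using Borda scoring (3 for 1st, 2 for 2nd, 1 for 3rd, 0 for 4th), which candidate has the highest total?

D

A: 5×0 + 3×0 + 3×3 = 9
B: 5×3 + 3×1 + 3×0 = 18
C: 5×1 + 3×2 + 3×2 = 17
D: 5×2 + 3×3 + 3×1 = 22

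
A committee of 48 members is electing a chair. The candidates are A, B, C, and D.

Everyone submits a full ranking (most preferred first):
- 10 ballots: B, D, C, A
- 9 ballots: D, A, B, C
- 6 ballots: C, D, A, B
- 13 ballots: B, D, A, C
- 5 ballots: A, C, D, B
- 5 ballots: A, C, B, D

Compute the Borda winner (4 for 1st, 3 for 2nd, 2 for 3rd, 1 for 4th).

A: 10×1 + 9×3 + 6×2 + 13×2 + 5×4 + 5×4 = 115
B: 10×4 + 9×2 + 6×1 + 13×4 + 5×1 + 5×2 = 131
C: 10×2 + 9×1 + 6×4 + 13×1 + 5×3 + 5×3 = 96
D: 10×3 + 9×4 + 6×3 + 13×3 + 5×2 + 5×1 = 138

D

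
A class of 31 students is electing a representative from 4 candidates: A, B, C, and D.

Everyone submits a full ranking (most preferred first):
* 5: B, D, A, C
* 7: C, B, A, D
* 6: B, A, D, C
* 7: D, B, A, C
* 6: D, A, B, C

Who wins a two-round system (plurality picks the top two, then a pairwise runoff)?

B

Round 1 first-place votes: A 0, B 11, C 7, D 13. D and B advance.
Runoff: D is ranked above B on 13 ballots, B above D on 18.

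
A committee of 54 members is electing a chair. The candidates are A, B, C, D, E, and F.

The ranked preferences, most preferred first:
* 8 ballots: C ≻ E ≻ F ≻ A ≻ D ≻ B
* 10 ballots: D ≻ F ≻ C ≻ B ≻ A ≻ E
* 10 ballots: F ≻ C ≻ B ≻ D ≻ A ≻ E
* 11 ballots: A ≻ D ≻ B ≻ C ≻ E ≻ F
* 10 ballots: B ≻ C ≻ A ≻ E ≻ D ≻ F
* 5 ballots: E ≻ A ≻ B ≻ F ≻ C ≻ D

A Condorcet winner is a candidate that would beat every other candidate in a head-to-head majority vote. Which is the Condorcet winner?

C vs A: 38–16
C vs B: 28–26
C vs D: 33–21
C vs E: 49–5
C vs F: 29–25
C beats every other candidate.

C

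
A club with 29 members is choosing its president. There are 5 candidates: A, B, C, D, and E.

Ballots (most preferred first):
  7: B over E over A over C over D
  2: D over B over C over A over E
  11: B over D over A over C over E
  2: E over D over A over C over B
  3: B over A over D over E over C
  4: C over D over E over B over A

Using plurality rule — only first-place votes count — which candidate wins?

B

First-place votes: A 0, B 21, C 4, D 2, E 2.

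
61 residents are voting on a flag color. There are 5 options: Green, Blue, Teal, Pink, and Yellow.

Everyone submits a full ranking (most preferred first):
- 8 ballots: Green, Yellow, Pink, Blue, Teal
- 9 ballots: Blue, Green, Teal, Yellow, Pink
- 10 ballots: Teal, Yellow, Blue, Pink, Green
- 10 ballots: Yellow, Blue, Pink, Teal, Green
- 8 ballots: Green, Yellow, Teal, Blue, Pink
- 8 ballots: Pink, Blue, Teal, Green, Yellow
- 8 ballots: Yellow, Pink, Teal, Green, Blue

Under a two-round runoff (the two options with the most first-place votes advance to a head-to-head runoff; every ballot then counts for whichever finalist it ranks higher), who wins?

Green

Round 1 first-place votes: Green 16, Blue 9, Teal 10, Pink 8, Yellow 18. Yellow and Green advance.
Runoff: Yellow is ranked above Green on 28 ballots, Green above Yellow on 33.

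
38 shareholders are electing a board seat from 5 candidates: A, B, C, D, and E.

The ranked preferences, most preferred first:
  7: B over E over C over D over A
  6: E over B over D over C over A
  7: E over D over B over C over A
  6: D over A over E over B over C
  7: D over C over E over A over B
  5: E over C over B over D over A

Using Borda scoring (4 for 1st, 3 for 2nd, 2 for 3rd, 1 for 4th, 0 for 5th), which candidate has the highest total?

A: 7×0 + 6×0 + 7×0 + 6×3 + 7×1 + 5×0 = 25
B: 7×4 + 6×3 + 7×2 + 6×1 + 7×0 + 5×2 = 76
C: 7×2 + 6×1 + 7×1 + 6×0 + 7×3 + 5×3 = 63
D: 7×1 + 6×2 + 7×3 + 6×4 + 7×4 + 5×1 = 97
E: 7×3 + 6×4 + 7×4 + 6×2 + 7×2 + 5×4 = 119

E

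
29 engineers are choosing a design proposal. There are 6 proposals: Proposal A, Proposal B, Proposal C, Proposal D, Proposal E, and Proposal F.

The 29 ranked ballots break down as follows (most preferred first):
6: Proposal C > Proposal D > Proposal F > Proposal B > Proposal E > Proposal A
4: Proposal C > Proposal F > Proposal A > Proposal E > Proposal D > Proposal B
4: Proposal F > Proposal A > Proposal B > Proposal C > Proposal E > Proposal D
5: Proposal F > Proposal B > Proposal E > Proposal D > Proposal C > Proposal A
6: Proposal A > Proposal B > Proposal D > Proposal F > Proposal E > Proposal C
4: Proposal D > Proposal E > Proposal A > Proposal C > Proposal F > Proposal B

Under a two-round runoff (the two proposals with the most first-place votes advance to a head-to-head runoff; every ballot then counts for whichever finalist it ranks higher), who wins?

Round 1 first-place votes: Proposal A 6, Proposal B 0, Proposal C 10, Proposal D 4, Proposal E 0, Proposal F 9. Proposal C and Proposal F advance.
Runoff: Proposal C is ranked above Proposal F on 14 ballots, Proposal F above Proposal C on 15.

Proposal F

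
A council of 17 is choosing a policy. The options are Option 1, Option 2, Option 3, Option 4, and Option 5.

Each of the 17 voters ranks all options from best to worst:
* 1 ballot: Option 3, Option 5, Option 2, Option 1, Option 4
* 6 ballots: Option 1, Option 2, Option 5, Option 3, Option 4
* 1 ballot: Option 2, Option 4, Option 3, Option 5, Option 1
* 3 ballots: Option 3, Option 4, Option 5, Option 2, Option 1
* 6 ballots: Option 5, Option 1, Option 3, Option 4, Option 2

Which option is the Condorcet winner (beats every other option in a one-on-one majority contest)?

Option 5

Option 5 vs Option 1: 11–6
Option 5 vs Option 2: 10–7
Option 5 vs Option 3: 12–5
Option 5 vs Option 4: 13–4
Option 5 beats every other option.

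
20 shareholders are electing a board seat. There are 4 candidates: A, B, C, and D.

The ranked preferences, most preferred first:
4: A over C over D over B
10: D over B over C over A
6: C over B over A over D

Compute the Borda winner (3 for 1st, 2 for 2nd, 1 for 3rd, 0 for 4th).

A: 4×3 + 10×0 + 6×1 = 18
B: 4×0 + 10×2 + 6×2 = 32
C: 4×2 + 10×1 + 6×3 = 36
D: 4×1 + 10×3 + 6×0 = 34

C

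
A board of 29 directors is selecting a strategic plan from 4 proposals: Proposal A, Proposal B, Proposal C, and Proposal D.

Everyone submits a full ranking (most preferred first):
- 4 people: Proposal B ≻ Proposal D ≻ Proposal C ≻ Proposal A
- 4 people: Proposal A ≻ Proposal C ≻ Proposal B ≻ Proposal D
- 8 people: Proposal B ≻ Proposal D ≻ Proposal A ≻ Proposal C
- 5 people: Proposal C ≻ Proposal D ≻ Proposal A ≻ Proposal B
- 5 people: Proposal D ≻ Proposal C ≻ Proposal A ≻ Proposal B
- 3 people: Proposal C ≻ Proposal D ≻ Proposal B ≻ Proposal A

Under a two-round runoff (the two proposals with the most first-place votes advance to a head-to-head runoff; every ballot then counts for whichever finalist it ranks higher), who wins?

Proposal C

Round 1 first-place votes: Proposal A 4, Proposal B 12, Proposal C 8, Proposal D 5. Proposal B and Proposal C advance.
Runoff: Proposal B is ranked above Proposal C on 12 ballots, Proposal C above Proposal B on 17.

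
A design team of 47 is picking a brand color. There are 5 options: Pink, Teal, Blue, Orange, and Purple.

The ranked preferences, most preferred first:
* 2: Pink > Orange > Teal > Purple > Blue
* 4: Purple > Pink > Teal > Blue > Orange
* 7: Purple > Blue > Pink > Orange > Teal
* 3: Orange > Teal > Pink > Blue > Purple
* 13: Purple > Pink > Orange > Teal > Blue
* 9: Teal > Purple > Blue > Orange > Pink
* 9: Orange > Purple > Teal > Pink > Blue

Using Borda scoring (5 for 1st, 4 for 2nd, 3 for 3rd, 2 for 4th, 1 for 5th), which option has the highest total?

Purple

Pink: 2×5 + 4×4 + 7×3 + 3×3 + 13×4 + 9×1 + 9×2 = 135
Teal: 2×3 + 4×3 + 7×1 + 3×4 + 13×2 + 9×5 + 9×3 = 135
Blue: 2×1 + 4×2 + 7×4 + 3×2 + 13×1 + 9×3 + 9×1 = 93
Orange: 2×4 + 4×1 + 7×2 + 3×5 + 13×3 + 9×2 + 9×5 = 143
Purple: 2×2 + 4×5 + 7×5 + 3×1 + 13×5 + 9×4 + 9×4 = 199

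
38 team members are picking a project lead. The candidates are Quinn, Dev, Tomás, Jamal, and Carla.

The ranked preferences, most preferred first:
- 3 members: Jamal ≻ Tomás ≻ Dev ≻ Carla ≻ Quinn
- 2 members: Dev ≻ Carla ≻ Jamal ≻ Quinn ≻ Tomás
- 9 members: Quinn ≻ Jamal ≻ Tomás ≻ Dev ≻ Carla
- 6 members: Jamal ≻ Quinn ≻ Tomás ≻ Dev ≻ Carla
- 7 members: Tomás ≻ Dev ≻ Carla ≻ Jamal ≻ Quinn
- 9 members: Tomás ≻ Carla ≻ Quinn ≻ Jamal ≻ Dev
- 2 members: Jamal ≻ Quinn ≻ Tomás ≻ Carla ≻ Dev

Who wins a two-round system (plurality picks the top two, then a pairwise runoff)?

Jamal

Round 1 first-place votes: Quinn 9, Dev 2, Tomás 16, Jamal 11, Carla 0. Tomás and Jamal advance.
Runoff: Tomás is ranked above Jamal on 16 ballots, Jamal above Tomás on 22.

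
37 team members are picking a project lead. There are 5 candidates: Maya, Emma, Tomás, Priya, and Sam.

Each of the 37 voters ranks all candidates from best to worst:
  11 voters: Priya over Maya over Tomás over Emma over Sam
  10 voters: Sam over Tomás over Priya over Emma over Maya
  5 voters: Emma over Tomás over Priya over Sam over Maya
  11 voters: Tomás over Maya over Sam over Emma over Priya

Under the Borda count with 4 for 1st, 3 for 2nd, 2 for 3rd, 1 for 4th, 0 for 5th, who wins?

Maya: 11×3 + 10×0 + 5×0 + 11×3 = 66
Emma: 11×1 + 10×1 + 5×4 + 11×1 = 52
Tomás: 11×2 + 10×3 + 5×3 + 11×4 = 111
Priya: 11×4 + 10×2 + 5×2 + 11×0 = 74
Sam: 11×0 + 10×4 + 5×1 + 11×2 = 67

Tomás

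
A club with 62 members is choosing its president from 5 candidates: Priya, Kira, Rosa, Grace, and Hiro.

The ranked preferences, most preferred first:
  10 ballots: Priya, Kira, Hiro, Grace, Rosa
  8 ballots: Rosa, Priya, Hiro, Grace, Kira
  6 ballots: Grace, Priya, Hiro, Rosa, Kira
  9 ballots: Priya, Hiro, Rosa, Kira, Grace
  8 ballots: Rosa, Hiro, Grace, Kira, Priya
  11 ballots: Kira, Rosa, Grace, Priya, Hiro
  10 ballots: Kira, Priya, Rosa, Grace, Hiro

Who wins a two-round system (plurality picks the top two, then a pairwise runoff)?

Round 1 first-place votes: Priya 19, Kira 21, Rosa 16, Grace 6, Hiro 0. Kira and Priya advance.
Runoff: Kira is ranked above Priya on 29 ballots, Priya above Kira on 33.

Priya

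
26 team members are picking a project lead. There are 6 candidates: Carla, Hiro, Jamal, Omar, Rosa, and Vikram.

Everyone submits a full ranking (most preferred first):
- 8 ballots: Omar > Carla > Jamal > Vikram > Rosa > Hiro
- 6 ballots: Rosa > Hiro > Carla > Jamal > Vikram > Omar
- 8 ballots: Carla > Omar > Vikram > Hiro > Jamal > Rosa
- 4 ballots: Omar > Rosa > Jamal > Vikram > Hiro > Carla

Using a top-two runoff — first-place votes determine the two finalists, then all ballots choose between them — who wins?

Carla

Round 1 first-place votes: Carla 8, Hiro 0, Jamal 0, Omar 12, Rosa 6, Vikram 0. Omar and Carla advance.
Runoff: Omar is ranked above Carla on 12 ballots, Carla above Omar on 14.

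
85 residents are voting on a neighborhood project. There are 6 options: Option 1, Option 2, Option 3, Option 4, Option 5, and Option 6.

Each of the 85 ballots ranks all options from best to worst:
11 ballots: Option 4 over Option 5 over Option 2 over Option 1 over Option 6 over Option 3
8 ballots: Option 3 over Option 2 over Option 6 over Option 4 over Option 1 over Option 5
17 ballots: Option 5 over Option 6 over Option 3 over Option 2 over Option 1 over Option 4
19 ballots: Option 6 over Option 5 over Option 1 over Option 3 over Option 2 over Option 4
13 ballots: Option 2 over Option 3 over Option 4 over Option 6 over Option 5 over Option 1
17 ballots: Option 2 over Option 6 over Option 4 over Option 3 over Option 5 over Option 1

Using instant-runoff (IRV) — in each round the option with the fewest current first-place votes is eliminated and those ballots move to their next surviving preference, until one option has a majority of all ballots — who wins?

Option 5

Round 1: Option 1 0, Option 2 30, Option 3 8, Option 4 11, Option 5 17, Option 6 19. Option 1 eliminated.
Round 2: Option 2 30, Option 3 8, Option 4 11, Option 5 17, Option 6 19. Option 3 eliminated.
Round 3: Option 2 38, Option 4 11, Option 5 17, Option 6 19. Option 4 eliminated.
Round 4: Option 2 38, Option 5 28, Option 6 19. Option 6 eliminated.
Round 5: Option 2 38, Option 5 47. Option 5 has a majority (≥43).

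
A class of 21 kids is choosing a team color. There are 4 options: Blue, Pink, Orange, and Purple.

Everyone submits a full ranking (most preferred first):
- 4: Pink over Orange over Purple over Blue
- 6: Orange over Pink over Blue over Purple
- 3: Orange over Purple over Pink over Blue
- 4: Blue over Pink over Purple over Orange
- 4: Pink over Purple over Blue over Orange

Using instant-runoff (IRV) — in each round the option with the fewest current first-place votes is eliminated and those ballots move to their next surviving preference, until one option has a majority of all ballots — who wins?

Pink

Round 1: Blue 4, Pink 8, Orange 9, Purple 0. Purple eliminated.
Round 2: Blue 4, Pink 8, Orange 9. Blue eliminated.
Round 3: Pink 12, Orange 9. Pink has a majority (≥11).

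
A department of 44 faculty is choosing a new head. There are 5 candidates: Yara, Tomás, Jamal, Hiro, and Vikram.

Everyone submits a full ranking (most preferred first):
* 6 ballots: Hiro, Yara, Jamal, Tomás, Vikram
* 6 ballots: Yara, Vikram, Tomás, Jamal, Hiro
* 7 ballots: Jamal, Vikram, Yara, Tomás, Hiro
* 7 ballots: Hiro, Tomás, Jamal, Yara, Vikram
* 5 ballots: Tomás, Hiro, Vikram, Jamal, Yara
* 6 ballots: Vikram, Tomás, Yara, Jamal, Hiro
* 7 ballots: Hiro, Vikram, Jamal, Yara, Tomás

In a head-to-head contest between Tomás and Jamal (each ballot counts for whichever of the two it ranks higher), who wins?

Tomás is ranked above Jamal on 24 ballots; Jamal above Tomás on 20.

Tomás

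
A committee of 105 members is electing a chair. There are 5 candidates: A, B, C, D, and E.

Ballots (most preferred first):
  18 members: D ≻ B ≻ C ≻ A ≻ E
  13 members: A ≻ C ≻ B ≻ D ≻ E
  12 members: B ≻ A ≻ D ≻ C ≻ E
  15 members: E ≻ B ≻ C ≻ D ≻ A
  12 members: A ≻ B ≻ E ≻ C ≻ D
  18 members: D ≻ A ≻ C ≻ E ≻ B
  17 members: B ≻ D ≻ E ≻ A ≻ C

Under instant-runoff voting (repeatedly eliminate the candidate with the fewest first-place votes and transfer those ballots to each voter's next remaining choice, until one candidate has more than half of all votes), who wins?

B

Round 1: A 25, B 29, C 0, D 36, E 15. C eliminated.
Round 2: A 25, B 29, D 36, E 15. E eliminated.
Round 3: A 25, B 44, D 36. A eliminated.
Round 4: B 69, D 36. B has a majority (≥53).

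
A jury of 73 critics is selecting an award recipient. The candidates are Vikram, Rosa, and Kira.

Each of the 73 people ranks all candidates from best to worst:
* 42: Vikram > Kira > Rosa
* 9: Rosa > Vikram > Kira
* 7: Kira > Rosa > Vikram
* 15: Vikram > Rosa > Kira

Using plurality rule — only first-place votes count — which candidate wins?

First-place votes: Vikram 57, Rosa 9, Kira 7.

Vikram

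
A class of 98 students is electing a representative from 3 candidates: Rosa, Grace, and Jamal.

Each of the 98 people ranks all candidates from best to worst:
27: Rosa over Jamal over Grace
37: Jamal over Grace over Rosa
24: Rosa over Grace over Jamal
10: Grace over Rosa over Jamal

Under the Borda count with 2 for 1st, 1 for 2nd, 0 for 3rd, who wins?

Rosa: 27×2 + 37×0 + 24×2 + 10×1 = 112
Grace: 27×0 + 37×1 + 24×1 + 10×2 = 81
Jamal: 27×1 + 37×2 + 24×0 + 10×0 = 101

Rosa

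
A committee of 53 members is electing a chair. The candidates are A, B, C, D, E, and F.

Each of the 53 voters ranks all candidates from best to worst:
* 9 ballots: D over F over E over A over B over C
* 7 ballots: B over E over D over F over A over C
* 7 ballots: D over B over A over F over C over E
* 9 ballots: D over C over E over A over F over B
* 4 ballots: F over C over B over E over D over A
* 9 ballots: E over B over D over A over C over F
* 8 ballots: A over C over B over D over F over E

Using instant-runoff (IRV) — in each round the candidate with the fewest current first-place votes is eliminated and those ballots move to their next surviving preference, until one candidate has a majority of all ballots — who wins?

B

Round 1: A 8, B 7, C 0, D 25, E 9, F 4. C eliminated.
Round 2: A 8, B 7, D 25, E 9, F 4. F eliminated.
Round 3: A 8, B 11, D 25, E 9. A eliminated.
Round 4: B 19, D 25, E 9. E eliminated.
Round 5: B 28, D 25. B has a majority (≥27).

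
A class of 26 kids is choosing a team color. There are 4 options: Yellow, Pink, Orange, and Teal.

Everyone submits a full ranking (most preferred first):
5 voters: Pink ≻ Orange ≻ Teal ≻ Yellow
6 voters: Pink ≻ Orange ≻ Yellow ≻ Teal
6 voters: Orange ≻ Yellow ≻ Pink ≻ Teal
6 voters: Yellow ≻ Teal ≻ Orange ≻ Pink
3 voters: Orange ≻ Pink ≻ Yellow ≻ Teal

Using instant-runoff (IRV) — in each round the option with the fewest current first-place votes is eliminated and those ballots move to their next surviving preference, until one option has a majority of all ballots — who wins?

Round 1: Yellow 6, Pink 11, Orange 9, Teal 0. Teal eliminated.
Round 2: Yellow 6, Pink 11, Orange 9. Yellow eliminated.
Round 3: Pink 11, Orange 15. Orange has a majority (≥14).

Orange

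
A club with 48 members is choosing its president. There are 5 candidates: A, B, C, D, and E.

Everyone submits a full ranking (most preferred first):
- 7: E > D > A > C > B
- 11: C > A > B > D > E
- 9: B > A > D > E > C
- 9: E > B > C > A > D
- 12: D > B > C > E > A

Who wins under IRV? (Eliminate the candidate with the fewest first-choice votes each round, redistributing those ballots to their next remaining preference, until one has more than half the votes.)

D

Round 1: A 0, B 9, C 11, D 12, E 16. A eliminated.
Round 2: B 9, C 11, D 12, E 16. B eliminated.
Round 3: C 11, D 21, E 16. C eliminated.
Round 4: D 32, E 16. D has a majority (≥25).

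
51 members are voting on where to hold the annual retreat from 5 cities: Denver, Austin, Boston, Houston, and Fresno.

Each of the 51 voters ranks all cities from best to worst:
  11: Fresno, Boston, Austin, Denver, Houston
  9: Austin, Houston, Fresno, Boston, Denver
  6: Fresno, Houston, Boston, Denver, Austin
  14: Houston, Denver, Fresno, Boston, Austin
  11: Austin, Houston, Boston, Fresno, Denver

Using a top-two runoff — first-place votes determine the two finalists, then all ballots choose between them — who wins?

Fresno

Round 1 first-place votes: Denver 0, Austin 20, Boston 0, Houston 14, Fresno 17. Austin and Fresno advance.
Runoff: Austin is ranked above Fresno on 20 ballots, Fresno above Austin on 31.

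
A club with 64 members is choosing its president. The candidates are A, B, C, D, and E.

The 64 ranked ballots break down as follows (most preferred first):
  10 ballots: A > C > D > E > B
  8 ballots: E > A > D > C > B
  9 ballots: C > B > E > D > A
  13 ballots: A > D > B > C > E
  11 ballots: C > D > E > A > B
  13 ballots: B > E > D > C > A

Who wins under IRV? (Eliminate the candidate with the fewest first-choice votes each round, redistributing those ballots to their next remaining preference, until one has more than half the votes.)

C

Round 1: A 23, B 13, C 20, D 0, E 8. D eliminated.
Round 2: A 23, B 13, C 20, E 8. E eliminated.
Round 3: A 31, B 13, C 20. B eliminated.
Round 4: A 31, C 33. C has a majority (≥33).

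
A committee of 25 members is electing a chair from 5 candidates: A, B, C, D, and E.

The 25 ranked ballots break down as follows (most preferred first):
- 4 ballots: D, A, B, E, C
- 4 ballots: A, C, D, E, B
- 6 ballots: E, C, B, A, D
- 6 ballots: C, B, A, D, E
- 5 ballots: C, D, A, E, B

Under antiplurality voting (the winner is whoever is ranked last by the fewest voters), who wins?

Last-place votes: A 0, B 9, C 4, D 6, E 6.

A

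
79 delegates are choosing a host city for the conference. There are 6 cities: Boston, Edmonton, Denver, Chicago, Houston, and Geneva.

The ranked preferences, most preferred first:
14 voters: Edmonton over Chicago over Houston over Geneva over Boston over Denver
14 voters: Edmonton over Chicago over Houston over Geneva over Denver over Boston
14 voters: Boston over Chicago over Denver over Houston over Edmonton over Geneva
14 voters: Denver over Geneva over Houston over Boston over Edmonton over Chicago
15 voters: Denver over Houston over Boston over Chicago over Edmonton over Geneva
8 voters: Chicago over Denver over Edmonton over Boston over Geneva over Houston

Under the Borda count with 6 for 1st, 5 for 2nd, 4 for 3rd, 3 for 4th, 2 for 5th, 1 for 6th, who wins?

Chicago

Boston: 14×2 + 14×1 + 14×6 + 14×3 + 15×4 + 8×3 = 252
Edmonton: 14×6 + 14×6 + 14×2 + 14×2 + 15×2 + 8×4 = 286
Denver: 14×1 + 14×2 + 14×4 + 14×6 + 15×6 + 8×5 = 312
Chicago: 14×5 + 14×5 + 14×5 + 14×1 + 15×3 + 8×6 = 317
Houston: 14×4 + 14×4 + 14×3 + 14×4 + 15×5 + 8×1 = 293
Geneva: 14×3 + 14×3 + 14×1 + 14×5 + 15×1 + 8×2 = 199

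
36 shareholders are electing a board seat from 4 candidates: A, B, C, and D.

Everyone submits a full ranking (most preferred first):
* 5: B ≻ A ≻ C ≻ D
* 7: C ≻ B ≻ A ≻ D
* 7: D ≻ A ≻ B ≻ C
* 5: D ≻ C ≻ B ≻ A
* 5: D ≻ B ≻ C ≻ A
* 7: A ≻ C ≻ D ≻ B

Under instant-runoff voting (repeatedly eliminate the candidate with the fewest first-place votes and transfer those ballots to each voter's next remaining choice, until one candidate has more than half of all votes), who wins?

Round 1: A 7, B 5, C 7, D 17. B eliminated.
Round 2: A 12, C 7, D 17. C eliminated.
Round 3: A 19, D 17. A has a majority (≥19).

A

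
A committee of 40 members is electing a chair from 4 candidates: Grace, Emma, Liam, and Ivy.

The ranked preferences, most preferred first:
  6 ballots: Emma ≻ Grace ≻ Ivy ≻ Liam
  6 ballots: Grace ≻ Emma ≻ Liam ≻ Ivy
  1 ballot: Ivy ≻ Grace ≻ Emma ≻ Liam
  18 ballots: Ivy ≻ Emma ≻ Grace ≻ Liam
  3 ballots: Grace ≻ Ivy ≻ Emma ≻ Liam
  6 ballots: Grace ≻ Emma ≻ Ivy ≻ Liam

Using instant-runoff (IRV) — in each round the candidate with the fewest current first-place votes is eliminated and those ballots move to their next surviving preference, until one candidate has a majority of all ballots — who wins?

Grace

Round 1: Grace 15, Emma 6, Liam 0, Ivy 19. Liam eliminated.
Round 2: Grace 15, Emma 6, Ivy 19. Emma eliminated.
Round 3: Grace 21, Ivy 19. Grace has a majority (≥21).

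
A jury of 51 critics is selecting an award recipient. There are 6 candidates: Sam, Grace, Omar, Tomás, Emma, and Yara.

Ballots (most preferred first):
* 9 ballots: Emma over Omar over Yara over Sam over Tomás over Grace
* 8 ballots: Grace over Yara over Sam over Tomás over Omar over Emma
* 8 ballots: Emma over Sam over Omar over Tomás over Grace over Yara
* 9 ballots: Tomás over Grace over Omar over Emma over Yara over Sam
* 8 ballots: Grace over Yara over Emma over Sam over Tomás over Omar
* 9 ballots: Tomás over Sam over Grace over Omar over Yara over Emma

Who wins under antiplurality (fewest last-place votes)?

Tomás

Last-place votes: Sam 9, Grace 9, Omar 8, Tomás 0, Emma 17, Yara 8.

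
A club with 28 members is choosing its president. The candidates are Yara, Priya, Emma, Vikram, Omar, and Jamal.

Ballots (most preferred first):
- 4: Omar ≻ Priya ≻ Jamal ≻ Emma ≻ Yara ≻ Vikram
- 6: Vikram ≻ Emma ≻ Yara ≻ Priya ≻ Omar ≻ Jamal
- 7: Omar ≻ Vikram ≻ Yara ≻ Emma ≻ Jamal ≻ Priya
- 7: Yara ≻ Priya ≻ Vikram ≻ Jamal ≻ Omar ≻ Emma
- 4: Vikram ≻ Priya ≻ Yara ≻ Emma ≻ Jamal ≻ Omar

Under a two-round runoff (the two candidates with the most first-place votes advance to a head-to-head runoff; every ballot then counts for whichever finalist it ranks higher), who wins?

Vikram

Round 1 first-place votes: Yara 7, Priya 0, Emma 0, Vikram 10, Omar 11, Jamal 0. Omar and Vikram advance.
Runoff: Omar is ranked above Vikram on 11 ballots, Vikram above Omar on 17.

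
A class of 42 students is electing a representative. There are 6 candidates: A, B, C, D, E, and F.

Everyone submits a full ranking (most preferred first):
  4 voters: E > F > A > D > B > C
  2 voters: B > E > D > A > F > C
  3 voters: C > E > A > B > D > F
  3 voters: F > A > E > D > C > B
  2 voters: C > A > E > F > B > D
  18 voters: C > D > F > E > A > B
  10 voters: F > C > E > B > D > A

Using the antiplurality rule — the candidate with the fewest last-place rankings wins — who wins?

Last-place votes: A 10, B 21, C 6, D 2, E 0, F 3.

E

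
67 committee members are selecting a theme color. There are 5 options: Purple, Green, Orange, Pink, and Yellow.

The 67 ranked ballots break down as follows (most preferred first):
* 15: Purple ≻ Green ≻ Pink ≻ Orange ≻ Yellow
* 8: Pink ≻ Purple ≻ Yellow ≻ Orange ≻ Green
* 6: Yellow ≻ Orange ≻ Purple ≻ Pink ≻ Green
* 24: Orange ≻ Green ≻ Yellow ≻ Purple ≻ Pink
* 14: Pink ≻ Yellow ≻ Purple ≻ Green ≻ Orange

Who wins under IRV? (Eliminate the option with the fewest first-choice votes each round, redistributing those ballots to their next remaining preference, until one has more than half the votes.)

Round 1: Purple 15, Green 0, Orange 24, Pink 22, Yellow 6. Green eliminated.
Round 2: Purple 15, Orange 24, Pink 22, Yellow 6. Yellow eliminated.
Round 3: Purple 15, Orange 30, Pink 22. Purple eliminated.
Round 4: Orange 30, Pink 37. Pink has a majority (≥34).

Pink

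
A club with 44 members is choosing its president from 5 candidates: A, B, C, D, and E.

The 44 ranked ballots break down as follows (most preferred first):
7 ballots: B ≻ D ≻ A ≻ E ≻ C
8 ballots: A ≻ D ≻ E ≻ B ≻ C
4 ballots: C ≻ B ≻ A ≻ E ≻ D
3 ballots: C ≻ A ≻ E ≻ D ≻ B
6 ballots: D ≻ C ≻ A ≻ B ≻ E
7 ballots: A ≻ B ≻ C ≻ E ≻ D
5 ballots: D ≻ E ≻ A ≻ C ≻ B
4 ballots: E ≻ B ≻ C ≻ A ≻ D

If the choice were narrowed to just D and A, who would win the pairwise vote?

A

D is ranked above A on 18 ballots; A above D on 26.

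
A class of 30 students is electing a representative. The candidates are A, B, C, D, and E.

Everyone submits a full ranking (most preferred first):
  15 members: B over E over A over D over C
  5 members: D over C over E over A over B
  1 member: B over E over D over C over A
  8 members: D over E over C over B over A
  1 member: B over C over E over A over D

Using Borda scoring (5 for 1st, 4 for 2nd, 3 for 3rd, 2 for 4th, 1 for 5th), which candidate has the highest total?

E

A: 15×3 + 5×2 + 1×1 + 8×1 + 1×2 = 66
B: 15×5 + 5×1 + 1×5 + 8×2 + 1×5 = 106
C: 15×1 + 5×4 + 1×2 + 8×3 + 1×4 = 65
D: 15×2 + 5×5 + 1×3 + 8×5 + 1×1 = 99
E: 15×4 + 5×3 + 1×4 + 8×4 + 1×3 = 114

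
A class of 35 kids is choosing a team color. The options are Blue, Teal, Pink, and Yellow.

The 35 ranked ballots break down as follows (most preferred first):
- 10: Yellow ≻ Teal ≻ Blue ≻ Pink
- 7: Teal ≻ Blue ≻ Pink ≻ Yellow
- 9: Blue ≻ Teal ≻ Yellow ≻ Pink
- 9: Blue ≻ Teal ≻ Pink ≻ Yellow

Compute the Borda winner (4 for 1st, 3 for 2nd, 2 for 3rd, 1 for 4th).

Blue: 10×2 + 7×3 + 9×4 + 9×4 = 113
Teal: 10×3 + 7×4 + 9×3 + 9×3 = 112
Pink: 10×1 + 7×2 + 9×1 + 9×2 = 51
Yellow: 10×4 + 7×1 + 9×2 + 9×1 = 74

Blue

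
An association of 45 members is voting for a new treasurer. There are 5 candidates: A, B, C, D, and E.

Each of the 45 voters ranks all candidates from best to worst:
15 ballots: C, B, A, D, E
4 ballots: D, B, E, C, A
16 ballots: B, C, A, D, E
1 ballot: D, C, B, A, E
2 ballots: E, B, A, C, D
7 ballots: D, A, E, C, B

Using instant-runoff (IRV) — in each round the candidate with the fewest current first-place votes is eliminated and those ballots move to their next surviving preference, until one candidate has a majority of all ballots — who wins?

C

Round 1: A 0, B 16, C 15, D 12, E 2. A eliminated.
Round 2: B 16, C 15, D 12, E 2. E eliminated.
Round 3: B 18, C 15, D 12. D eliminated.
Round 4: B 22, C 23. C has a majority (≥23).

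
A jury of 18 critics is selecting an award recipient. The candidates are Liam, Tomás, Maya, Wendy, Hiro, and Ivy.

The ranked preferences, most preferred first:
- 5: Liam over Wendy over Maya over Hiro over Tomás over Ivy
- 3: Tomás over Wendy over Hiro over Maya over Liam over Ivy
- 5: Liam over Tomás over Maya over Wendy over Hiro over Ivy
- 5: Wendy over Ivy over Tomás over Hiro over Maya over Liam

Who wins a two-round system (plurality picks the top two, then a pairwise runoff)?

Liam

Round 1 first-place votes: Liam 10, Tomás 3, Maya 0, Wendy 5, Hiro 0, Ivy 0. Liam and Wendy advance.
Runoff: Liam is ranked above Wendy on 10 ballots, Wendy above Liam on 8.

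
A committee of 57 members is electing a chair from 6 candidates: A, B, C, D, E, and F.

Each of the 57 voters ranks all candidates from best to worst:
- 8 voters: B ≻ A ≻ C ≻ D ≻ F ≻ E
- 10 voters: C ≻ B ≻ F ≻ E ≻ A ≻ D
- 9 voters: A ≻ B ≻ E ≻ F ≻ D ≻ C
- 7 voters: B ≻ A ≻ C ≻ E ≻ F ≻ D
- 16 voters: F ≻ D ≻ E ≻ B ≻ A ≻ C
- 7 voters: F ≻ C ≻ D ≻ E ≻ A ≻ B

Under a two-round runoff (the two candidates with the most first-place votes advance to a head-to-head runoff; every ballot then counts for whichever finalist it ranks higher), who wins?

Round 1 first-place votes: A 9, B 15, C 10, D 0, E 0, F 23. F and B advance.
Runoff: F is ranked above B on 23 ballots, B above F on 34.

B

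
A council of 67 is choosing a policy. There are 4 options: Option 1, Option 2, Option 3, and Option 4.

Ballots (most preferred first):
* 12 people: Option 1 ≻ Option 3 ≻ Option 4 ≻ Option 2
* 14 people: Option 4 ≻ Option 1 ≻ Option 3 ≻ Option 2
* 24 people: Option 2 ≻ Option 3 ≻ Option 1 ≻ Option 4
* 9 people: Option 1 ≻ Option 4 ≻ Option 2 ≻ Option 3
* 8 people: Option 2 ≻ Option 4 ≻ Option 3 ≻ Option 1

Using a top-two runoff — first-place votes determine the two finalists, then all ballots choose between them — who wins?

Option 1

Round 1 first-place votes: Option 1 21, Option 2 32, Option 3 0, Option 4 14. Option 2 and Option 1 advance.
Runoff: Option 2 is ranked above Option 1 on 32 ballots, Option 1 above Option 2 on 35.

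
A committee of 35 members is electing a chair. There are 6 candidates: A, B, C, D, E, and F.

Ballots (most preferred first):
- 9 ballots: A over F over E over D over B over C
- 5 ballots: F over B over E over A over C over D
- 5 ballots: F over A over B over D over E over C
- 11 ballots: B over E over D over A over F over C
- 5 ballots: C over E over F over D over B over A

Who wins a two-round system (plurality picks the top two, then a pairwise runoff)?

F

Round 1 first-place votes: A 9, B 11, C 5, D 0, E 0, F 10. B and F advance.
Runoff: B is ranked above F on 11 ballots, F above B on 24.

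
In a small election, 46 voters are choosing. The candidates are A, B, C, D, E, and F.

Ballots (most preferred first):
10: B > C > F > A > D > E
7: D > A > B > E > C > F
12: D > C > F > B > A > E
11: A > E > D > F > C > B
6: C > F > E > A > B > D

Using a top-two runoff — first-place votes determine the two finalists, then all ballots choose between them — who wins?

A

Round 1 first-place votes: A 11, B 10, C 6, D 19, E 0, F 0. D and A advance.
Runoff: D is ranked above A on 19 ballots, A above D on 27.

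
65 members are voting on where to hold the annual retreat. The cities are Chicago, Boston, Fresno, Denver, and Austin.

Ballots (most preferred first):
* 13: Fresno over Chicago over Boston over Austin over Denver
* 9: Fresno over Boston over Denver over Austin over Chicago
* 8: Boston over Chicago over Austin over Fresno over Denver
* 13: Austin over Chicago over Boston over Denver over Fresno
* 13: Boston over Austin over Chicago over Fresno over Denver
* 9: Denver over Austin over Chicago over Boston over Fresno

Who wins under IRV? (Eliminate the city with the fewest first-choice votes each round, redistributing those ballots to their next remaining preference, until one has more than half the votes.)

Austin

Round 1: Chicago 0, Boston 21, Fresno 22, Denver 9, Austin 13. Chicago eliminated.
Round 2: Boston 21, Fresno 22, Denver 9, Austin 13. Denver eliminated.
Round 3: Boston 21, Fresno 22, Austin 22. Boston eliminated.
Round 4: Fresno 22, Austin 43. Austin has a majority (≥33).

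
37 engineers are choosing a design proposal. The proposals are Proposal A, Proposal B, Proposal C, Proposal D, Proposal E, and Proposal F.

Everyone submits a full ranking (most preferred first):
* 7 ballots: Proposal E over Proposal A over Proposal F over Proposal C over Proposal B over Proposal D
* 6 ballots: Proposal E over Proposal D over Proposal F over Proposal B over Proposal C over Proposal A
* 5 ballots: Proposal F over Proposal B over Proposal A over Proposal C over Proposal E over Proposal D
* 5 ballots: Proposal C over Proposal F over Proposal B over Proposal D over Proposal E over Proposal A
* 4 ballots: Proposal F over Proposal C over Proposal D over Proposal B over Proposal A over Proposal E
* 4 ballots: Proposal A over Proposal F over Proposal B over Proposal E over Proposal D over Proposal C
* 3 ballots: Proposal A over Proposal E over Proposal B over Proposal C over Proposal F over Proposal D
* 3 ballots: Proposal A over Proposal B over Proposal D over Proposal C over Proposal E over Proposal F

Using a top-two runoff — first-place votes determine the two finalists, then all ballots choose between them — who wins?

Round 1 first-place votes: Proposal A 10, Proposal B 0, Proposal C 5, Proposal D 0, Proposal E 13, Proposal F 9. Proposal E and Proposal A advance.
Runoff: Proposal E is ranked above Proposal A on 18 ballots, Proposal A above Proposal E on 19.

Proposal A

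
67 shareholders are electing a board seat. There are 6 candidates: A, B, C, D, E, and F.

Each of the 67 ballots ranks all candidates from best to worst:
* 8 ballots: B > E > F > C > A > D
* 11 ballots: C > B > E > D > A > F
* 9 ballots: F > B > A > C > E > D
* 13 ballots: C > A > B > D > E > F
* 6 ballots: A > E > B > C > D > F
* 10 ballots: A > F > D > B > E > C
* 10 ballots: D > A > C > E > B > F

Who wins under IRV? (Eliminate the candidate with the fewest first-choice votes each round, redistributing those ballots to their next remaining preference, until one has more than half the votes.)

A

Round 1: A 16, B 8, C 24, D 10, E 0, F 9. E eliminated.
Round 2: A 16, B 8, C 24, D 10, F 9. B eliminated.
Round 3: A 16, C 24, D 10, F 17. D eliminated.
Round 4: A 26, C 24, F 17. F eliminated.
Round 5: A 35, C 32. A has a majority (≥34).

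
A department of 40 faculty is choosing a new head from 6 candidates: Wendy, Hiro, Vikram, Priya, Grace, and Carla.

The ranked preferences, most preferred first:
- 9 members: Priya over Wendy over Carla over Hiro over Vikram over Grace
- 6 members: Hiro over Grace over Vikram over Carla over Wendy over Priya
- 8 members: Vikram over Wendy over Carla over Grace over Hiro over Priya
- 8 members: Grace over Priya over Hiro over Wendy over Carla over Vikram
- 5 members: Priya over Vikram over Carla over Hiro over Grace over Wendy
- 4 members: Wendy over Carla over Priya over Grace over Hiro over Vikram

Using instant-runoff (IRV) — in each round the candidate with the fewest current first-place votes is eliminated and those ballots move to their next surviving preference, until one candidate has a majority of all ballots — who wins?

Grace

Round 1: Wendy 4, Hiro 6, Vikram 8, Priya 14, Grace 8, Carla 0. Carla eliminated.
Round 2: Wendy 4, Hiro 6, Vikram 8, Priya 14, Grace 8. Wendy eliminated.
Round 3: Hiro 6, Vikram 8, Priya 18, Grace 8. Hiro eliminated.
Round 4: Vikram 8, Priya 18, Grace 14. Vikram eliminated.
Round 5: Priya 18, Grace 22. Grace has a majority (≥21).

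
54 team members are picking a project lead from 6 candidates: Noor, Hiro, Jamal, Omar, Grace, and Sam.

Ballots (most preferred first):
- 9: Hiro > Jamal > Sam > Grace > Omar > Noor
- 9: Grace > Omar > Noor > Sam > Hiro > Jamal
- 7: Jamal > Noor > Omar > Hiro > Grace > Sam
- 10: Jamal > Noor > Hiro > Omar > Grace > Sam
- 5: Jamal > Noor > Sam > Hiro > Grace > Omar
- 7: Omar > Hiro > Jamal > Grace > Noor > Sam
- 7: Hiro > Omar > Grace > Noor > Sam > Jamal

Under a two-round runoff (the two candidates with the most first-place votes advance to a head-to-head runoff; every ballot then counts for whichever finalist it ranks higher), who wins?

Hiro

Round 1 first-place votes: Noor 0, Hiro 16, Jamal 22, Omar 7, Grace 9, Sam 0. Jamal and Hiro advance.
Runoff: Jamal is ranked above Hiro on 22 ballots, Hiro above Jamal on 32.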